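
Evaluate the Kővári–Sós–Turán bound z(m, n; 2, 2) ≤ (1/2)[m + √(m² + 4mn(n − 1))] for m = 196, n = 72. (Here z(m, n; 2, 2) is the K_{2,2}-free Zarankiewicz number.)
z(196, 72; 2, 2) ≤ (1/2)[196 + √(196² + 4·196·72·71)] = (1/2)[196 + √4046224] = 1103.7614

Kővári–Sós–Turán: let r_1, ..., r_196 be the row sums and z = Σ r_i the total number of 1s. Each pair of columns can share at most one row with both entries 1 (else a 2×2 all-ones block appears), so Σ_i C(r_i, 2) ≤ C(72, 2) = 2556. By convexity Σ_i C(r_i, 2) ≥ 196·C(z/196, 2) = z(z − 196)/(2·196), giving z² − 196z − 196·72·71 ≤ 0 and hence z ≤ (1/2)[196 + √(38416 + 4·1001952)] = (1/2)[196 + √4046224] ≈ (1/2)(196 + 2011.5228) = 1103.7614.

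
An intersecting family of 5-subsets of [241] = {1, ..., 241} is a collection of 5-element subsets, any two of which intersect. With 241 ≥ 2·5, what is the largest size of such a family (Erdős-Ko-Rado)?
max |F| = C(240, 4) = 134810340

Erdős-Ko-Rado (1961): when n ≥ 2k, max |F| = C(n−1, k−1). The bound is attained by the star {A : i ∈ A} for any fixed i ∈ [n]. Here C(241−1, 5−1) = C(240, 4) = 134810340.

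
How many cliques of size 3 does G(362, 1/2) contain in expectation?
E[# K_3] = C(362, 3) · (1/2)^C(3, 2) = 7840920 / 2^3 = 980115

For each 3-subset S of vertices (there are C(362, 3) = 7840920 such S), let X_S = 1 if S induces a K_3 (all C(3, 2) = 3 edges present). Then P(X_S = 1) = (1/2)^3 = 1/8. By linearity of expectation, E[# K_3] = C(362, 3) · (1/2)^3 = 7840920 / 8 = 980115.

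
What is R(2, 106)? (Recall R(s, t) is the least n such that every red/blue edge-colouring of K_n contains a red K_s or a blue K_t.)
R(2, 106) = 106

R(2, k) = k for all k ≥ 2: in a 2-colouring of K_k, either some edge is red (a red K_2) or all edges are blue (a blue K_k). And K_{105} coloured all-blue has no blue K_106, so R(2, 106) > 105. Hence R(2, 106) = 106.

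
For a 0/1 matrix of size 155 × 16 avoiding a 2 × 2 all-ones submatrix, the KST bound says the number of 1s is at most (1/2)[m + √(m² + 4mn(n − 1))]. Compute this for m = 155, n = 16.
z(155, 16; 2, 2) ≤ (1/2)[155 + √(155² + 4·155·16·15)] = (1/2)[155 + √172825] = 285.3611

Kővári–Sós–Turán: let r_1, ..., r_155 be the row sums and z = Σ r_i the total number of 1s. Each pair of columns can share at most one row with both entries 1 (else a 2×2 all-ones block appears), so Σ_i C(r_i, 2) ≤ C(16, 2) = 120. By convexity Σ_i C(r_i, 2) ≥ 155·C(z/155, 2) = z(z − 155)/(2·155), giving z² − 155z − 155·16·15 ≤ 0 and hence z ≤ (1/2)[155 + √(24025 + 4·37200)] = (1/2)[155 + √172825] ≈ (1/2)(155 + 415.7223) = 285.3611.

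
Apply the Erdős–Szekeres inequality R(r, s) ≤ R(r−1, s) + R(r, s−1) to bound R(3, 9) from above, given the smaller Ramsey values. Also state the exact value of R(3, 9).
R(3, 9) ≤ R(2, 9) + R(3, 8) = 9 + 28 = 37; exact value R(3, 9) = 36.

The Erdős–Szekeres recurrence R(r, s) ≤ R(r−1, s) + R(r, s−1) applied to (r, s) = (3, 9) gives
  R(3, 9) ≤ R(2, 9) + R(3, 8) = 9 + 28 = 37.
(Recall R(2, k) = k and R is symmetric.) The recurrence is not tight here (it gives 37, but the exact value is R(3, 9) = 36); the tight upper bound requires a sharper argument than the simple recurrence, combined with a lower-bound construction on K_{35}.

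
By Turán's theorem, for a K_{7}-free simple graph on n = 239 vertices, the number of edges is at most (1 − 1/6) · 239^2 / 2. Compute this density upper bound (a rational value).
Turán density bound = (5/6) · 239^2/2 = 285605/12 ≈ 23800.4167

Turán's theorem: ex(n, K_{r+1}) is achieved by the complete r-partite Turán graph T(n, r) with parts as balanced as possible, and is at most (1 − 1/r) · n^2/2. For r = 6, n = 239: the density bound is (5/6) · 57121/2 = 285605/12 ≈ 23800.4167. The integer-valued extremum is e(T(239, 6)) = 23800, which is strictly less than the density bound 285605/12 since 6 ∤ 239 (the parts of T(239, 6) cannot all be equal).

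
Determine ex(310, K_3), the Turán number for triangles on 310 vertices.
ex(310, K_3) = ⌊310^2/4⌋ = 24025

Mantel (1907): a triangle-free graph on n vertices has at most ⌊n^2/4⌋ edges, with equality for the complete bipartite graph K_{⌊n/2⌋, ⌈n/2⌉}. For n = 310: ⌊310^2/4⌋ = ⌊96100/4⌋ = 24025. The extremal graph is K_{155, 155}, which has 155·155 = 24025 edges.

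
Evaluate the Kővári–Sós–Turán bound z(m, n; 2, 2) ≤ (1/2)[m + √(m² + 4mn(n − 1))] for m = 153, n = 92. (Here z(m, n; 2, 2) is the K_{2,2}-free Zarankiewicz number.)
z(153, 92; 2, 2) ≤ (1/2)[153 + √(153² + 4·153·92·91)] = (1/2)[153 + √5147073] = 1210.8581

Kővári–Sós–Turán: let r_1, ..., r_153 be the row sums and z = Σ r_i the total number of 1s. Each pair of columns can share at most one row with both entries 1 (else a 2×2 all-ones block appears), so Σ_i C(r_i, 2) ≤ C(92, 2) = 4186. By convexity Σ_i C(r_i, 2) ≥ 153·C(z/153, 2) = z(z − 153)/(2·153), giving z² − 153z − 153·92·91 ≤ 0 and hence z ≤ (1/2)[153 + √(23409 + 4·1280916)] = (1/2)[153 + √5147073] ≈ (1/2)(153 + 2268.7162) = 1210.8581.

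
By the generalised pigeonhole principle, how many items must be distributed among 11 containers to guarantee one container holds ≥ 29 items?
n = (29 − 1)·11 + 1 = 309

By the generalised pigeonhole principle, to guarantee some box contains ≥ r objects we need more than (r − 1) · k objects total. Threshold: n = (r − 1) · k + 1. With r = 29 and k = 11: n = 28 · 11 + 1 = 308 + 1 = 309. For n = 308 = 28 · 11, we can put exactly 28 objects in every box, avoiding 29 in any single one — so 309 is tight.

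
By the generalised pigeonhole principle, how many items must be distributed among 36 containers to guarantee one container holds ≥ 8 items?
n = (8 − 1)·36 + 1 = 253

By the generalised pigeonhole principle, to guarantee some box contains ≥ r objects we need more than (r − 1) · k objects total. Threshold: n = (r − 1) · k + 1. With r = 8 and k = 36: n = 7 · 36 + 1 = 252 + 1 = 253. For n = 252 = 7 · 36, we can put exactly 7 objects in every box, avoiding 8 in any single one — so 253 is tight.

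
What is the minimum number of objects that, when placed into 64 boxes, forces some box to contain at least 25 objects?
n = (25 − 1)·64 + 1 = 1537

By the generalised pigeonhole principle, to guarantee some box contains ≥ r objects we need more than (r − 1) · k objects total. Threshold: n = (r − 1) · k + 1. With r = 25 and k = 64: n = 24 · 64 + 1 = 1536 + 1 = 1537. For n = 1536 = 24 · 64, we can put exactly 24 objects in every box, avoiding 25 in any single one — so 1537 is tight.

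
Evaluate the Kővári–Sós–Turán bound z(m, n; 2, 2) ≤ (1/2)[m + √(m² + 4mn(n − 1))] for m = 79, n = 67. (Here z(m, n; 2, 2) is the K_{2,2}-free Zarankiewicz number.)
z(79, 67; 2, 2) ≤ (1/2)[79 + √(79² + 4·79·67·66)] = (1/2)[79 + √1403593] = 631.8667

Kővári–Sós–Turán: let r_1, ..., r_79 be the row sums and z = Σ r_i the total number of 1s. Each pair of columns can share at most one row with both entries 1 (else a 2×2 all-ones block appears), so Σ_i C(r_i, 2) ≤ C(67, 2) = 2211. By convexity Σ_i C(r_i, 2) ≥ 79·C(z/79, 2) = z(z − 79)/(2·79), giving z² − 79z − 79·67·66 ≤ 0 and hence z ≤ (1/2)[79 + √(6241 + 4·349338)] = (1/2)[79 + √1403593] ≈ (1/2)(79 + 1184.7333) = 631.8667.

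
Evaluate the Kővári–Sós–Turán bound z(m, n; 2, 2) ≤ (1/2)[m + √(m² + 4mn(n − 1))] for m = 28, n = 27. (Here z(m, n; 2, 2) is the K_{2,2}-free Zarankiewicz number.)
z(28, 27; 2, 2) ≤ (1/2)[28 + √(28² + 4·28·27·26)] = (1/2)[28 + √79408] = 154.8971

Kővári–Sós–Turán: let r_1, ..., r_28 be the row sums and z = Σ r_i the total number of 1s. Each pair of columns can share at most one row with both entries 1 (else a 2×2 all-ones block appears), so Σ_i C(r_i, 2) ≤ C(27, 2) = 351. By convexity Σ_i C(r_i, 2) ≥ 28·C(z/28, 2) = z(z − 28)/(2·28), giving z² − 28z − 28·27·26 ≤ 0 and hence z ≤ (1/2)[28 + √(784 + 4·19656)] = (1/2)[28 + √79408] ≈ (1/2)(28 + 281.7943) = 154.8971.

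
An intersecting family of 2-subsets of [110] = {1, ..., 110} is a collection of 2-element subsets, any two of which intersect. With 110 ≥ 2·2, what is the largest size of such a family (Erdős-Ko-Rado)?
max |F| = C(109, 1) = 109

The Erdős-Ko-Rado theorem states: for n ≥ 2k, an intersecting family of k-subsets of an n-element set has size at most C(n − 1, k − 1), with equality for 'star' families {A ⊆ [n] : |A| = k, i ∈ A} (fix an element i). For n = 110, k = 2: C(109, 1) = 109.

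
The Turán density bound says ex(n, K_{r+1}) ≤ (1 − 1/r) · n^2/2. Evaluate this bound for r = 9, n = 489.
Turán density bound = (8/9) · 489^2/2 = 106276

Turán's theorem: ex(n, K_{r+1}) is achieved by the complete r-partite Turán graph T(n, r) with parts as balanced as possible, and is at most (1 − 1/r) · n^2/2. For r = 9, n = 489: the density bound is (8/9) · 239121/2 = 106276. The integer-valued extremum is e(T(489, 9)) = 106275, which is strictly less than the density bound 106276 since 9 ∤ 489 (the parts of T(489, 9) cannot all be equal).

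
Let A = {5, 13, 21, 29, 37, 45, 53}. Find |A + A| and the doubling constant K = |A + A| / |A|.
K = |A + A| / |A| = 13/7

Enumerate A + A = {a + b : a, b ∈ A}. With |A| = 7, there are |A|^2 = 49 ordered sum pairs; collecting distinct values, A + A = {10, 18, 26, 34, 42, 50, 58, 66, 74, 82, 90, 98, 106}, so |A + A| = 13. Thus K = 13/7. Here |A + A| = 2|A| − 1 = 13, the minimum possible — so K = 13/7 is minimal, which holds iff A is an arithmetic progression.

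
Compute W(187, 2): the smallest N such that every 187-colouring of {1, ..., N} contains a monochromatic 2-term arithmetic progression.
W(187, 2) = 187 + 1 = 188

A 2-term AP is any pair of integers, so a monochromatic 2-AP exists iff some colour is used at least twice. With 187 colours, the colouring i ↦ i on {1, ..., 187} uses each colour once, avoiding any monochromatic pair, so W(187, 2) > 187. For {1, ..., 188}, pigeonhole forces two integers of the same colour, which form a monochromatic 2-AP. Hence W(187, 2) = 188.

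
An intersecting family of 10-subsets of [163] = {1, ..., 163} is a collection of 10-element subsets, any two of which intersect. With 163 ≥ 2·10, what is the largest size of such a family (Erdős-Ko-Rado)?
max |F| = C(162, 9) = 168899639028120

The Erdős-Ko-Rado theorem states: for n ≥ 2k, an intersecting family of k-subsets of an n-element set has size at most C(n − 1, k − 1), with equality for 'star' families {A ⊆ [n] : |A| = k, i ∈ A} (fix an element i). For n = 163, k = 10: C(162, 9) = 168899639028120.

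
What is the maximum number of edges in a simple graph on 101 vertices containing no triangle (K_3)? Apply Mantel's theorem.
ex(101, K_3) = ⌊101^2/4⌋ = 2550

Mantel (1907): a triangle-free graph on n vertices has at most ⌊n^2/4⌋ edges, with equality for the complete bipartite graph K_{⌊n/2⌋, ⌈n/2⌉}. For n = 101: ⌊101^2/4⌋ = ⌊10201/4⌋ = 2550. The extremal graph is K_{50, 51}, which has 50·51 = 2550 edges.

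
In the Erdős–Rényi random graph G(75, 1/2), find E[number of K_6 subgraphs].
E[# K_6] = C(75, 6) · (1/2)^C(6, 2) = 201359550 / 2^15 = 100679775/16384 ≈ 6145.005798

For each 6-subset S of vertices (there are C(75, 6) = 201359550 such S), let X_S = 1 if S induces a K_6 (all C(6, 2) = 15 edges present). Then P(X_S = 1) = (1/2)^15 = 1/32768. By linearity of expectation, E[# K_6] = C(75, 6) · (1/2)^15 = 201359550 / 32768 = 100679775/16384 ≈ 6145.005798.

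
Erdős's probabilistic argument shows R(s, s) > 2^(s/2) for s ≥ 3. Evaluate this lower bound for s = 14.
2^(14/2) = 128; so R(14, 14) > 128

Colour each edge of K_n uniformly at random with red/blue. The expected number of monochromatic K_14 is C(n, 14) · 2 · 2^(−C(14,2)). If C(n, 14) · 2^(1 − C(14,2)) < 1, then with positive probability no monochromatic K_14 exists, so R(14, 14) > n. The standard estimate C(n, 14) ≤ n^14/14! shows this inequality holds whenever n ≤ 2^(14/2) (since 14! · 2^(C(14,2) − 1) > 2^(14^2/2) ≥ n^14). Hence R(14, 14) > 2^(14/2) = 128.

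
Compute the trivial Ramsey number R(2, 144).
R(2, 144) = 144

R(2, k) = k for all k ≥ 2: in a 2-colouring of K_k, either some edge is red (a red K_2) or all edges are blue (a blue K_k). And K_{143} coloured all-blue has no blue K_144, so R(2, 144) > 143. Hence R(2, 144) = 144.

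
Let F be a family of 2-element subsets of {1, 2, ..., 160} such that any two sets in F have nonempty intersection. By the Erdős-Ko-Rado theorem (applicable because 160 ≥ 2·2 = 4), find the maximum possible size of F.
max |F| = C(159, 1) = 159

The Erdős-Ko-Rado theorem states: for n ≥ 2k, an intersecting family of k-subsets of an n-element set has size at most C(n − 1, k − 1), with equality for 'star' families {A ⊆ [n] : |A| = k, i ∈ A} (fix an element i). For n = 160, k = 2: C(159, 1) = 159.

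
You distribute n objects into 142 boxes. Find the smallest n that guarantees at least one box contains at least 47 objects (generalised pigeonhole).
n = (47 − 1)·142 + 1 = 6533

By the generalised pigeonhole principle, to guarantee some box contains ≥ r objects we need more than (r − 1) · k objects total. Threshold: n = (r − 1) · k + 1. With r = 47 and k = 142: n = 46 · 142 + 1 = 6532 + 1 = 6533. For n = 6532 = 46 · 142, we can put exactly 46 objects in every box, avoiding 47 in any single one — so 6533 is tight.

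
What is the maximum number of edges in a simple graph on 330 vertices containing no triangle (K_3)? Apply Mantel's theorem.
ex(330, K_3) = ⌊330^2/4⌋ = 27225

Mantel (1907): a triangle-free graph on n vertices has at most ⌊n^2/4⌋ edges, with equality for the complete bipartite graph K_{⌊n/2⌋, ⌈n/2⌉}. For n = 330: ⌊330^2/4⌋ = ⌊108900/4⌋ = 27225. The extremal graph is K_{165, 165}, which has 165·165 = 27225 edges.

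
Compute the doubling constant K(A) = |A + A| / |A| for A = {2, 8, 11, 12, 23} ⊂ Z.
K = |A + A| / |A| = 15/5 = 3

Enumerate A + A = {a + b : a, b ∈ A}. With |A| = 5, there are |A|^2 = 25 ordered sum pairs; collecting distinct values, A + A = {4, 10, 13, 14, 16, 19, 20, 22, 23, 24, 25, 31, 34, 35, 46}, so |A + A| = 15. Thus K = 15/5 = 3. For comparison, the minimum possible |A + A| over all 5-element sets is 2·5 − 1 = 9 (so min K = 9/5), attained only by arithmetic progressions.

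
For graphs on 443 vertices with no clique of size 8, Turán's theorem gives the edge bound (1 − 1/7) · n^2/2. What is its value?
Turán density bound = (6/7) · 443^2/2 = 588747/7 ≈ 84106.7143

Turán's theorem: ex(n, K_{r+1}) is achieved by the complete r-partite Turán graph T(n, r) with parts as balanced as possible, and is at most (1 − 1/r) · n^2/2. For r = 7, n = 443: the density bound is (6/7) · 196249/2 = 588747/7 ≈ 84106.7143. The integer-valued extremum is e(T(443, 7)) = 84106, which is strictly less than the density bound 588747/7 since 7 ∤ 443 (the parts of T(443, 7) cannot all be equal).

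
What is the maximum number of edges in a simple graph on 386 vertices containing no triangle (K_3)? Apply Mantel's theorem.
ex(386, K_3) = ⌊386^2/4⌋ = 37249

Mantel (1907): a triangle-free graph on n vertices has at most ⌊n^2/4⌋ edges, with equality for the complete bipartite graph K_{⌊n/2⌋, ⌈n/2⌉}. For n = 386: ⌊386^2/4⌋ = ⌊148996/4⌋ = 37249. The extremal graph is K_{193, 193}, which has 193·193 = 37249 edges.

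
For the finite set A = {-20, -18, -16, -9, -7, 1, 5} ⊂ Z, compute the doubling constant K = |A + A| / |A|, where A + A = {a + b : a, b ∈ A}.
K = |A + A| / |A| = 24/7

Enumerate A + A = {a + b : a, b ∈ A}. With |A| = 7, there are |A|^2 = 49 ordered sum pairs; collecting distinct values, A + A = {-40, -38, -36, -34, -32, -29, -27, -25, -23, -19, -18, -17, -16, -15, -14, -13, -11, -8, -6, -4, -2, 2, 6, 10}, so |A + A| = 24. Thus K = 24/7. For comparison, the minimum possible |A + A| over all 7-element sets is 2·7 − 1 = 13 (so min K = 13/7), attained only by arithmetic progressions.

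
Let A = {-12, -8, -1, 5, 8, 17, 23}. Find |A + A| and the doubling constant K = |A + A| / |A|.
K = |A + A| / |A| = 26/7

Enumerate A + A = {a + b : a, b ∈ A}. With |A| = 7, there are |A|^2 = 49 ordered sum pairs; collecting distinct values, A + A = {-24, -20, -16, -13, -9, -7, -4, -3, -2, 0, 4, 5, 7, 9, 10, 11, 13, 15, 16, 22, 25, 28, 31, 34, 40, 46}, so |A + A| = 26. Thus K = 26/7. For comparison, the minimum possible |A + A| over all 7-element sets is 2·7 − 1 = 13 (so min K = 13/7), attained only by arithmetic progressions.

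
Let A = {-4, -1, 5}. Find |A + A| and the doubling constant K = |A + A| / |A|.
K = |A + A| / |A| = 6/3 = 2

Enumerate A + A = {a + b : a, b ∈ A}. With |A| = 3, there are |A|^2 = 9 ordered sum pairs; collecting distinct values, A + A = {-8, -5, -2, 1, 4, 10}, so |A + A| = 6. Thus K = 6/3 = 2. For comparison, the minimum possible |A + A| over all 3-element sets is 2·3 − 1 = 5 (so min K = 5/3), attained only by arithmetic progressions.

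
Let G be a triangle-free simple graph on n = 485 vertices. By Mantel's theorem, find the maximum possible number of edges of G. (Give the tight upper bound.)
ex(485, K_3) = ⌊485^2/4⌋ = 58806

Mantel (1907): a triangle-free graph on n vertices has at most ⌊n^2/4⌋ edges, with equality for the complete bipartite graph K_{⌊n/2⌋, ⌈n/2⌉}. For n = 485: ⌊485^2/4⌋ = ⌊235225/4⌋ = 58806. The extremal graph is K_{242, 243}, which has 242·243 = 58806 edges.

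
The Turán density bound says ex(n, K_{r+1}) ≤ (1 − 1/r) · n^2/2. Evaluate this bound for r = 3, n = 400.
Turán density bound = (2/3) · 400^2/2 = 160000/3 ≈ 53333.3333

Turán's theorem: ex(n, K_{r+1}) is achieved by the complete r-partite Turán graph T(n, r) with parts as balanced as possible, and is at most (1 − 1/r) · n^2/2. For r = 3, n = 400: the density bound is (2/3) · 160000/2 = 160000/3 ≈ 53333.3333. The integer-valued extremum is e(T(400, 3)) = 53333, which is strictly less than the density bound 160000/3 since 3 ∤ 400 (the parts of T(400, 3) cannot all be equal).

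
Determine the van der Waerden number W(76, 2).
W(76, 2) = 76 + 1 = 77

A 2-term AP is any pair of integers, so a monochromatic 2-AP exists iff some colour is used at least twice. With 76 colours, the colouring i ↦ i on {1, ..., 76} uses each colour once, avoiding any monochromatic pair, so W(76, 2) > 76. For {1, ..., 77}, pigeonhole forces two integers of the same colour, which form a monochromatic 2-AP. Hence W(76, 2) = 77.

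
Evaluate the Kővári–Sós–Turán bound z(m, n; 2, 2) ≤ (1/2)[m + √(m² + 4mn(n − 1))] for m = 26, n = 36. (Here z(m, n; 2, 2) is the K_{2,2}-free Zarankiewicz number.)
z(26, 36; 2, 2) ≤ (1/2)[26 + √(26² + 4·26·36·35)] = (1/2)[26 + √131716] = 194.4635

Kővári–Sós–Turán: let r_1, ..., r_26 be the row sums and z = Σ r_i the total number of 1s. Each pair of columns can share at most one row with both entries 1 (else a 2×2 all-ones block appears), so Σ_i C(r_i, 2) ≤ C(36, 2) = 630. By convexity Σ_i C(r_i, 2) ≥ 26·C(z/26, 2) = z(z − 26)/(2·26), giving z² − 26z − 26·36·35 ≤ 0 and hence z ≤ (1/2)[26 + √(676 + 4·32760)] = (1/2)[26 + √131716] ≈ (1/2)(26 + 362.927) = 194.4635.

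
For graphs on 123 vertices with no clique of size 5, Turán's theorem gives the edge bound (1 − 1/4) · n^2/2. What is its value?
Turán density bound = (3/4) · 123^2/2 = 45387/8 ≈ 5673.375

Turán's theorem: ex(n, K_{r+1}) is achieved by the complete r-partite Turán graph T(n, r) with parts as balanced as possible, and is at most (1 − 1/r) · n^2/2. For r = 4, n = 123: the density bound is (3/4) · 15129/2 = 45387/8 ≈ 5673.375. The integer-valued extremum is e(T(123, 4)) = 5673, which is strictly less than the density bound 45387/8 since 4 ∤ 123 (the parts of T(123, 4) cannot all be equal).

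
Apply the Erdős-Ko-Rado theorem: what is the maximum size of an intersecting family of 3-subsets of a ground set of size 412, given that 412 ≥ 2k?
max |F| = C(411, 2) = 84255

Erdős-Ko-Rado (1961): when n ≥ 2k, max |F| = C(n−1, k−1). The bound is attained by the star {A : i ∈ A} for any fixed i ∈ [n]. Here C(412−1, 3−1) = C(411, 2) = 84255.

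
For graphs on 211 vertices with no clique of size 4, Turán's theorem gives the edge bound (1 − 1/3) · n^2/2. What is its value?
Turán density bound = (2/3) · 211^2/2 = 44521/3 ≈ 14840.3333

Turán's theorem: ex(n, K_{r+1}) is achieved by the complete r-partite Turán graph T(n, r) with parts as balanced as possible, and is at most (1 − 1/r) · n^2/2. For r = 3, n = 211: the density bound is (2/3) · 44521/2 = 44521/3 ≈ 14840.3333. The integer-valued extremum is e(T(211, 3)) = 14840, which is strictly less than the density bound 44521/3 since 3 ∤ 211 (the parts of T(211, 3) cannot all be equal).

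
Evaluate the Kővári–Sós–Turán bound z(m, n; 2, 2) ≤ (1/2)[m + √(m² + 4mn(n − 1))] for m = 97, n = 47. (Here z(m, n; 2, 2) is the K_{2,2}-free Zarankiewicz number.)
z(97, 47; 2, 2) ≤ (1/2)[97 + √(97² + 4·97·47·46)] = (1/2)[97 + √848265] = 509.0065

Kővári–Sós–Turán: let r_1, ..., r_97 be the row sums and z = Σ r_i the total number of 1s. Each pair of columns can share at most one row with both entries 1 (else a 2×2 all-ones block appears), so Σ_i C(r_i, 2) ≤ C(47, 2) = 1081. By convexity Σ_i C(r_i, 2) ≥ 97·C(z/97, 2) = z(z − 97)/(2·97), giving z² − 97z − 97·47·46 ≤ 0 and hence z ≤ (1/2)[97 + √(9409 + 4·209714)] = (1/2)[97 + √848265] ≈ (1/2)(97 + 921.013) = 509.0065.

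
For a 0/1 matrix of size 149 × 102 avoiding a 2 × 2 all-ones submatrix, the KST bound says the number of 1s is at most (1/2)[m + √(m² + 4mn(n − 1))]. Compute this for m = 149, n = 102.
z(149, 102; 2, 2) ≤ (1/2)[149 + √(149² + 4·149·102·101)] = (1/2)[149 + √6162193] = 1315.6882

Kővári–Sós–Turán: let r_1, ..., r_149 be the row sums and z = Σ r_i the total number of 1s. Each pair of columns can share at most one row with both entries 1 (else a 2×2 all-ones block appears), so Σ_i C(r_i, 2) ≤ C(102, 2) = 5151. By convexity Σ_i C(r_i, 2) ≥ 149·C(z/149, 2) = z(z − 149)/(2·149), giving z² − 149z − 149·102·101 ≤ 0 and hence z ≤ (1/2)[149 + √(22201 + 4·1534998)] = (1/2)[149 + √6162193] ≈ (1/2)(149 + 2482.3765) = 1315.6882.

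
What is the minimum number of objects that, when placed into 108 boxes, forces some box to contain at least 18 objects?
n = (18 − 1)·108 + 1 = 1837

By the generalised pigeonhole principle, to guarantee some box contains ≥ r objects we need more than (r − 1) · k objects total. Threshold: n = (r − 1) · k + 1. With r = 18 and k = 108: n = 17 · 108 + 1 = 1836 + 1 = 1837. For n = 1836 = 17 · 108, we can put exactly 17 objects in every box, avoiding 18 in any single one — so 1837 is tight.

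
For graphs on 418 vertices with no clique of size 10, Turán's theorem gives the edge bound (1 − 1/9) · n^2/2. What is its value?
Turán density bound = (8/9) · 418^2/2 = 698896/9 ≈ 77655.1111

Turán's theorem: ex(n, K_{r+1}) is achieved by the complete r-partite Turán graph T(n, r) with parts as balanced as possible, and is at most (1 − 1/r) · n^2/2. For r = 9, n = 418: the density bound is (8/9) · 174724/2 = 698896/9 ≈ 77655.1111. The integer-valued extremum is e(T(418, 9)) = 77654, which is strictly less than the density bound 698896/9 since 9 ∤ 418 (the parts of T(418, 9) cannot all be equal).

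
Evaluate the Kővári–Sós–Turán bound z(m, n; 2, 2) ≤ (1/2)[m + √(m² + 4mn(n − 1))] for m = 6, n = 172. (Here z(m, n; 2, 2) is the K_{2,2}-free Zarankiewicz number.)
z(6, 172; 2, 2) ≤ (1/2)[6 + √(6² + 4·6·172·171)] = (1/2)[6 + √705924] = 423.0964

Kővári–Sós–Turán: let r_1, ..., r_6 be the row sums and z = Σ r_i the total number of 1s. Each pair of columns can share at most one row with both entries 1 (else a 2×2 all-ones block appears), so Σ_i C(r_i, 2) ≤ C(172, 2) = 14706. By convexity Σ_i C(r_i, 2) ≥ 6·C(z/6, 2) = z(z − 6)/(2·6), giving z² − 6z − 6·172·171 ≤ 0 and hence z ≤ (1/2)[6 + √(36 + 4·176472)] = (1/2)[6 + √705924] ≈ (1/2)(6 + 840.1928) = 423.0964.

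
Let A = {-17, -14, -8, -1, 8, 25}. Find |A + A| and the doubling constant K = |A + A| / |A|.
K = |A + A| / |A| = 20/6 = 10/3

Enumerate A + A = {a + b : a, b ∈ A}. With |A| = 6, there are |A|^2 = 36 ordered sum pairs; collecting distinct values, A + A = {-34, -31, -28, -25, -22, -18, -16, -15, -9, -6, -2, 0, 7, 8, 11, 16, 17, 24, 33, 50}, so |A + A| = 20. Thus K = 20/6 = 10/3. For comparison, the minimum possible |A + A| over all 6-element sets is 2·6 − 1 = 11 (so min K = 11/6), attained only by arithmetic progressions.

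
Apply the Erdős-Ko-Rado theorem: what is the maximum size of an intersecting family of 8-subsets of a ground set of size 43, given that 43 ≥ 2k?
max |F| = C(42, 7) = 26978328

The Erdős-Ko-Rado theorem states: for n ≥ 2k, an intersecting family of k-subsets of an n-element set has size at most C(n − 1, k − 1), with equality for 'star' families {A ⊆ [n] : |A| = k, i ∈ A} (fix an element i). For n = 43, k = 8: C(42, 7) = 26978328.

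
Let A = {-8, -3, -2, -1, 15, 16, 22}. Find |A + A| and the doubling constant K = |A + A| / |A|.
K = |A + A| / |A| = 24/7

Enumerate A + A = {a + b : a, b ∈ A}. With |A| = 7, there are |A|^2 = 49 ordered sum pairs; collecting distinct values, A + A = {-16, -11, -10, -9, -6, -5, -4, -3, -2, 7, 8, 12, 13, 14, 15, 19, 20, 21, 30, 31, 32, 37, 38, 44}, so |A + A| = 24. Thus K = 24/7. For comparison, the minimum possible |A + A| over all 7-element sets is 2·7 − 1 = 13 (so min K = 13/7), attained only by arithmetic progressions.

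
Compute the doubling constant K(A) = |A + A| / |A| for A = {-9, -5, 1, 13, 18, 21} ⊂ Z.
K = |A + A| / |A| = 21/6 = 7/2

Enumerate A + A = {a + b : a, b ∈ A}. With |A| = 6, there are |A|^2 = 36 ordered sum pairs; collecting distinct values, A + A = {-18, -14, -10, -8, -4, 2, 4, 8, 9, 12, 13, 14, 16, 19, 22, 26, 31, 34, 36, 39, 42}, so |A + A| = 21. Thus K = 21/6 = 7/2. For comparison, the minimum possible |A + A| over all 6-element sets is 2·6 − 1 = 11 (so min K = 11/6), attained only by arithmetic progressions.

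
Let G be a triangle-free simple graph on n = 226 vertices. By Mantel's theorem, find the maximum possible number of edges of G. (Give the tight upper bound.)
ex(226, K_3) = ⌊226^2/4⌋ = 12769

Mantel (1907): a triangle-free graph on n vertices has at most ⌊n^2/4⌋ edges, with equality for the complete bipartite graph K_{⌊n/2⌋, ⌈n/2⌉}. For n = 226: ⌊226^2/4⌋ = ⌊51076/4⌋ = 12769. The extremal graph is K_{113, 113}, which has 113·113 = 12769 edges.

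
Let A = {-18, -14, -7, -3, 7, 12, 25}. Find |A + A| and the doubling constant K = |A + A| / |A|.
K = |A + A| / |A| = 26/7

Enumerate A + A = {a + b : a, b ∈ A}. With |A| = 7, there are |A|^2 = 49 ordered sum pairs; collecting distinct values, A + A = {-36, -32, -28, -25, -21, -17, -14, -11, -10, -7, -6, -2, 0, 4, 5, 7, 9, 11, 14, 18, 19, 22, 24, 32, 37, 50}, so |A + A| = 26. Thus K = 26/7. For comparison, the minimum possible |A + A| over all 7-element sets is 2·7 − 1 = 13 (so min K = 13/7), attained only by arithmetic progressions.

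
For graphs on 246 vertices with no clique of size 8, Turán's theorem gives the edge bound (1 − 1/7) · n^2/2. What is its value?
Turán density bound = (6/7) · 246^2/2 = 181548/7 ≈ 25935.4286

Turán's theorem: ex(n, K_{r+1}) is achieved by the complete r-partite Turán graph T(n, r) with parts as balanced as possible, and is at most (1 − 1/r) · n^2/2. For r = 7, n = 246: the density bound is (6/7) · 60516/2 = 181548/7 ≈ 25935.4286. The integer-valued extremum is e(T(246, 7)) = 25935, which is strictly less than the density bound 181548/7 since 7 ∤ 246 (the parts of T(246, 7) cannot all be equal).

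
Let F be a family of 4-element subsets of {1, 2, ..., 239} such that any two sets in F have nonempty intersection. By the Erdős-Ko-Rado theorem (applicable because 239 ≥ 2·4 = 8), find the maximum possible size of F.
max |F| = C(238, 3) = 2218636

The Erdős-Ko-Rado theorem states: for n ≥ 2k, an intersecting family of k-subsets of an n-element set has size at most C(n − 1, k − 1), with equality for 'star' families {A ⊆ [n] : |A| = k, i ∈ A} (fix an element i). For n = 239, k = 4: C(238, 3) = 2218636.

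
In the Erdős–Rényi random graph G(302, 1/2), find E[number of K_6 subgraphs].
E[# K_6] = C(302, 6) · (1/2)^C(6, 2) = 1002319312995 / 2^15 ≈ 30588357.940521

For each 6-subset S of vertices (there are C(302, 6) = 1002319312995 such S), let X_S = 1 if S induces a K_6 (all C(6, 2) = 15 edges present). Then P(X_S = 1) = (1/2)^15 = 1/32768. By linearity of expectation, E[# K_6] = C(302, 6) · (1/2)^15 = 1002319312995 / 32768 ≈ 30588357.940521.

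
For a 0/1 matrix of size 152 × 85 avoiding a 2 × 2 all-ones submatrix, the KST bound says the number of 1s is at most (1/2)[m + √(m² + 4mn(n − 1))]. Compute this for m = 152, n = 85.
z(152, 85; 2, 2) ≤ (1/2)[152 + √(152² + 4·152·85·84)] = (1/2)[152 + √4364224] = 1120.5363

Kővári–Sós–Turán: let r_1, ..., r_152 be the row sums and z = Σ r_i the total number of 1s. Each pair of columns can share at most one row with both entries 1 (else a 2×2 all-ones block appears), so Σ_i C(r_i, 2) ≤ C(85, 2) = 3570. By convexity Σ_i C(r_i, 2) ≥ 152·C(z/152, 2) = z(z − 152)/(2·152), giving z² − 152z − 152·85·84 ≤ 0 and hence z ≤ (1/2)[152 + √(23104 + 4·1085280)] = (1/2)[152 + √4364224] ≈ (1/2)(152 + 2089.0725) = 1120.5363.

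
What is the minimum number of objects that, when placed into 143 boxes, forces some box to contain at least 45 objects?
n = (45 − 1)·143 + 1 = 6293

By the generalised pigeonhole principle, to guarantee some box contains ≥ r objects we need more than (r − 1) · k objects total. Threshold: n = (r − 1) · k + 1. With r = 45 and k = 143: n = 44 · 143 + 1 = 6292 + 1 = 6293. For n = 6292 = 44 · 143, we can put exactly 44 objects in every box, avoiding 45 in any single one — so 6293 is tight.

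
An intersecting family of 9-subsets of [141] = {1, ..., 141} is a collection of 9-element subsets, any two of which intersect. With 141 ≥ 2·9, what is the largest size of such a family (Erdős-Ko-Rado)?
max |F| = C(140, 8) = 2985733783935

Erdős-Ko-Rado (1961): when n ≥ 2k, max |F| = C(n−1, k−1). The bound is attained by the star {A : i ∈ A} for any fixed i ∈ [n]. Here C(141−1, 9−1) = C(140, 8) = 2985733783935.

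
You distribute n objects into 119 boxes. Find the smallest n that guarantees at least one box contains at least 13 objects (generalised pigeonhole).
n = (13 − 1)·119 + 1 = 1429

By the generalised pigeonhole principle, to guarantee some box contains ≥ r objects we need more than (r − 1) · k objects total. Threshold: n = (r − 1) · k + 1. With r = 13 and k = 119: n = 12 · 119 + 1 = 1428 + 1 = 1429. For n = 1428 = 12 · 119, we can put exactly 12 objects in every box, avoiding 13 in any single one — so 1429 is tight.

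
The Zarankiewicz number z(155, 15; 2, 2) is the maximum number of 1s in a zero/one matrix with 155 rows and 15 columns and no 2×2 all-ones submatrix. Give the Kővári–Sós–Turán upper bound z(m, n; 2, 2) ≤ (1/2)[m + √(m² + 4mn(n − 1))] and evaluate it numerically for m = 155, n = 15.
z(155, 15; 2, 2) ≤ (1/2)[155 + √(155² + 4·155·15·14)] = (1/2)[155 + √154225] = 273.8575

Kővári–Sós–Turán: let r_1, ..., r_155 be the row sums and z = Σ r_i the total number of 1s. Each pair of columns can share at most one row with both entries 1 (else a 2×2 all-ones block appears), so Σ_i C(r_i, 2) ≤ C(15, 2) = 105. By convexity Σ_i C(r_i, 2) ≥ 155·C(z/155, 2) = z(z − 155)/(2·155), giving z² − 155z − 155·15·14 ≤ 0 and hence z ≤ (1/2)[155 + √(24025 + 4·32550)] = (1/2)[155 + √154225] ≈ (1/2)(155 + 392.7149) = 273.8575.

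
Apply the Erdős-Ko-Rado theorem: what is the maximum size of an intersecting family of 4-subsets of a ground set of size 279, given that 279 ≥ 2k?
max |F| = C(278, 3) = 3542276

The Erdős-Ko-Rado theorem states: for n ≥ 2k, an intersecting family of k-subsets of an n-element set has size at most C(n − 1, k − 1), with equality for 'star' families {A ⊆ [n] : |A| = k, i ∈ A} (fix an element i). For n = 279, k = 4: C(278, 3) = 3542276.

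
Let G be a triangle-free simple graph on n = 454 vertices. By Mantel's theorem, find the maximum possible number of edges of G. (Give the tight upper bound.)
ex(454, K_3) = ⌊454^2/4⌋ = 51529

Mantel (1907): a triangle-free graph on n vertices has at most ⌊n^2/4⌋ edges, with equality for the complete bipartite graph K_{⌊n/2⌋, ⌈n/2⌉}. For n = 454: ⌊454^2/4⌋ = ⌊206116/4⌋ = 51529. The extremal graph is K_{227, 227}, which has 227·227 = 51529 edges.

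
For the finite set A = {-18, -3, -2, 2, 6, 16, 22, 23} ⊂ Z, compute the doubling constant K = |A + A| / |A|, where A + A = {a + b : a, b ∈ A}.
K = |A + A| / |A| = 33/8

Enumerate A + A = {a + b : a, b ∈ A}. With |A| = 8, there are |A|^2 = 64 ordered sum pairs; collecting distinct values, A + A = {-36, -21, -20, -16, -12, -6, -5, -4, -2, -1, 0, 3, 4, 5, 8, 12, 13, 14, 18, 19, 20, 21, 22, 24, 25, 28, 29, 32, 38, 39, 44, 45, 46}, so |A + A| = 33. Thus K = 33/8. For comparison, the minimum possible |A + A| over all 8-element sets is 2·8 − 1 = 15 (so min K = 15/8), attained only by arithmetic progressions.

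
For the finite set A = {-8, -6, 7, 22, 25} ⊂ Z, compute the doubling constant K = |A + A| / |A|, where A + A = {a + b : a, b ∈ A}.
K = |A + A| / |A| = 14/5

Enumerate A + A = {a + b : a, b ∈ A}. With |A| = 5, there are |A|^2 = 25 ordered sum pairs; collecting distinct values, A + A = {-16, -14, -12, -1, 1, 14, 16, 17, 19, 29, 32, 44, 47, 50}, so |A + A| = 14. Thus K = 14/5. For comparison, the minimum possible |A + A| over all 5-element sets is 2·5 − 1 = 9 (so min K = 9/5), attained only by arithmetic progressions.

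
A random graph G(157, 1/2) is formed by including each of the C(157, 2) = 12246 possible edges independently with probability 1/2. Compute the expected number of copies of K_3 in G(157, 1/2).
E[# K_3] = C(157, 3) · (1/2)^C(3, 2) = 632710 / 2^3 = 316355/4 = 79088.75

For each 3-subset S of vertices (there are C(157, 3) = 632710 such S), let X_S = 1 if S induces a K_3 (all C(3, 2) = 3 edges present). Then P(X_S = 1) = (1/2)^3 = 1/8. By linearity of expectation, E[# K_3] = C(157, 3) · (1/2)^3 = 632710 / 8 = 316355/4 = 79088.75.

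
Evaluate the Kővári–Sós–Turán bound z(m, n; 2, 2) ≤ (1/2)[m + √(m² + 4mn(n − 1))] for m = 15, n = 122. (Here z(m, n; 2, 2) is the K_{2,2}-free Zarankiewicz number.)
z(15, 122; 2, 2) ≤ (1/2)[15 + √(15² + 4·15·122·121)] = (1/2)[15 + √885945] = 478.1233

Kővári–Sós–Turán: let r_1, ..., r_15 be the row sums and z = Σ r_i the total number of 1s. Each pair of columns can share at most one row with both entries 1 (else a 2×2 all-ones block appears), so Σ_i C(r_i, 2) ≤ C(122, 2) = 7381. By convexity Σ_i C(r_i, 2) ≥ 15·C(z/15, 2) = z(z − 15)/(2·15), giving z² − 15z − 15·122·121 ≤ 0 and hence z ≤ (1/2)[15 + √(225 + 4·221430)] = (1/2)[15 + √885945] ≈ (1/2)(15 + 941.2465) = 478.1233.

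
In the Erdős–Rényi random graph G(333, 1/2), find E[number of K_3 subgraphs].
E[# K_3] = C(333, 3) · (1/2)^C(3, 2) = 6099006 / 2^3 = 3049503/4 = 762375.75

For each 3-subset S of vertices (there are C(333, 3) = 6099006 such S), let X_S = 1 if S induces a K_3 (all C(3, 2) = 3 edges present). Then P(X_S = 1) = (1/2)^3 = 1/8. By linearity of expectation, E[# K_3] = C(333, 3) · (1/2)^3 = 6099006 / 8 = 3049503/4 = 762375.75.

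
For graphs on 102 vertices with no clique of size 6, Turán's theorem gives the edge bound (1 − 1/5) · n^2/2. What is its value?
Turán density bound = (4/5) · 102^2/2 = 20808/5 ≈ 4161.6

Turán's theorem: ex(n, K_{r+1}) is achieved by the complete r-partite Turán graph T(n, r) with parts as balanced as possible, and is at most (1 − 1/r) · n^2/2. For r = 5, n = 102: the density bound is (4/5) · 10404/2 = 20808/5 ≈ 4161.6. The integer-valued extremum is e(T(102, 5)) = 4161, which is strictly less than the density bound 20808/5 since 5 ∤ 102 (the parts of T(102, 5) cannot all be equal).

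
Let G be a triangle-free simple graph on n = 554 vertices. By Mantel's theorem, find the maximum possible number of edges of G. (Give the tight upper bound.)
ex(554, K_3) = ⌊554^2/4⌋ = 76729

Mantel (1907): a triangle-free graph on n vertices has at most ⌊n^2/4⌋ edges, with equality for the complete bipartite graph K_{⌊n/2⌋, ⌈n/2⌉}. For n = 554: ⌊554^2/4⌋ = ⌊306916/4⌋ = 76729. The extremal graph is K_{277, 277}, which has 277·277 = 76729 edges.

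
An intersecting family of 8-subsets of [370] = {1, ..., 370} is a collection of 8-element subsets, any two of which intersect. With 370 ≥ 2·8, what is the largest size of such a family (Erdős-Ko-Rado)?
max |F| = C(369, 7) = 174538673574408

The Erdős-Ko-Rado theorem states: for n ≥ 2k, an intersecting family of k-subsets of an n-element set has size at most C(n − 1, k − 1), with equality for 'star' families {A ⊆ [n] : |A| = k, i ∈ A} (fix an element i). For n = 370, k = 8: C(369, 7) = 174538673574408.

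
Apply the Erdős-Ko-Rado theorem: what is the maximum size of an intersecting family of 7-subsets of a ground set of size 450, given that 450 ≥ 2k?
max |F| = C(449, 6) = 11004675010336

Erdős-Ko-Rado (1961): when n ≥ 2k, max |F| = C(n−1, k−1). The bound is attained by the star {A : i ∈ A} for any fixed i ∈ [n]. Here C(450−1, 7−1) = C(449, 6) = 11004675010336.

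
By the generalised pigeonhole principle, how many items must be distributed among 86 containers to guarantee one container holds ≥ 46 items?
n = (46 − 1)·86 + 1 = 3871

By the generalised pigeonhole principle, to guarantee some box contains ≥ r objects we need more than (r − 1) · k objects total. Threshold: n = (r − 1) · k + 1. With r = 46 and k = 86: n = 45 · 86 + 1 = 3870 + 1 = 3871. For n = 3870 = 45 · 86, we can put exactly 45 objects in every box, avoiding 46 in any single one — so 3871 is tight.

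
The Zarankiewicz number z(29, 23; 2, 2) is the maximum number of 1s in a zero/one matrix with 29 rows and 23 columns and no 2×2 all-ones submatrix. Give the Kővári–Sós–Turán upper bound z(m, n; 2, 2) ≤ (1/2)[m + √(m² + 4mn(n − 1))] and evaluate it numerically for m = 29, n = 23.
z(29, 23; 2, 2) ≤ (1/2)[29 + √(29² + 4·29·23·22)] = (1/2)[29 + √59537] = 136.501

Kővári–Sós–Turán: let r_1, ..., r_29 be the row sums and z = Σ r_i the total number of 1s. Each pair of columns can share at most one row with both entries 1 (else a 2×2 all-ones block appears), so Σ_i C(r_i, 2) ≤ C(23, 2) = 253. By convexity Σ_i C(r_i, 2) ≥ 29·C(z/29, 2) = z(z − 29)/(2·29), giving z² − 29z − 29·23·22 ≤ 0 and hence z ≤ (1/2)[29 + √(841 + 4·14674)] = (1/2)[29 + √59537] ≈ (1/2)(29 + 244.002) = 136.501.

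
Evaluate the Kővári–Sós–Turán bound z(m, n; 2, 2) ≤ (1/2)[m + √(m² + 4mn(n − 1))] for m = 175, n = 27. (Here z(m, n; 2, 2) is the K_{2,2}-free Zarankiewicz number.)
z(175, 27; 2, 2) ≤ (1/2)[175 + √(175² + 4·175·27·26)] = (1/2)[175 + √522025] = 448.7565

Kővári–Sós–Turán: let r_1, ..., r_175 be the row sums and z = Σ r_i the total number of 1s. Each pair of columns can share at most one row with both entries 1 (else a 2×2 all-ones block appears), so Σ_i C(r_i, 2) ≤ C(27, 2) = 351. By convexity Σ_i C(r_i, 2) ≥ 175·C(z/175, 2) = z(z − 175)/(2·175), giving z² − 175z − 175·27·26 ≤ 0 and hence z ≤ (1/2)[175 + √(30625 + 4·122850)] = (1/2)[175 + √522025] ≈ (1/2)(175 + 722.513) = 448.7565.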